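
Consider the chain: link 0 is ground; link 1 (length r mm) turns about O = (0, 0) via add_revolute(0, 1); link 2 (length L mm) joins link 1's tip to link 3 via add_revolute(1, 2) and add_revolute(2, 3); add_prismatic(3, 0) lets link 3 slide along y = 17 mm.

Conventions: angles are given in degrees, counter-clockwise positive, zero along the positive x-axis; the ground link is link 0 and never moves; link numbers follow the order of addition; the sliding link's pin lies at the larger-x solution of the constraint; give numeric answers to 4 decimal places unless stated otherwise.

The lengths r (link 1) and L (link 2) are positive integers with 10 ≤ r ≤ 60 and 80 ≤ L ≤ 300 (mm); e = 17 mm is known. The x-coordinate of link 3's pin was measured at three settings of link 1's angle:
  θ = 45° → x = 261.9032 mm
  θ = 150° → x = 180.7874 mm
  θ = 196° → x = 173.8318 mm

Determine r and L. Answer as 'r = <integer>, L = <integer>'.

constraint per measurement: (x − r cos θ)² + (r sin θ − e)² = L²
subtracting the θ₁ and θ₂ equations cancels the r² and L² terms:
r = (x₁² − x₂²) / (2[(x₁cos θ₁ + e sin θ₁) − (x₂cos θ₂ + e sin θ₂)]) = 52.0000 → r = 52
L² = (x₁ − r cos θ₁)² + (r sin θ₁ − e)² = 51075.9944 → L = 226.0000 → L = 226
check at θ₃=196°: x = 173.8318 (printed 173.8318) ✓

r = 52, L = 226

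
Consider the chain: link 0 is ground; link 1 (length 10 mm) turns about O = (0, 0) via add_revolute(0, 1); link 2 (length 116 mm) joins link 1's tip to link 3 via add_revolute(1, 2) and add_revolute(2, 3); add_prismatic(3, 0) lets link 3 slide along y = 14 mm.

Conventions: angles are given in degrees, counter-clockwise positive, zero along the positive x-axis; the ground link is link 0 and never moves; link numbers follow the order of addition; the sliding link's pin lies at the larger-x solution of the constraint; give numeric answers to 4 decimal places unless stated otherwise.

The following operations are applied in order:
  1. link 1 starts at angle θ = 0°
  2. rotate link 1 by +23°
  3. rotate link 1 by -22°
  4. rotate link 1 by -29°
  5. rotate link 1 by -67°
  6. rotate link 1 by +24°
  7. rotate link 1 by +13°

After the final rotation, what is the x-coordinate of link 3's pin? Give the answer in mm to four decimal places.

geometry: r = 10 mm, L = 116 mm, e = 14 mm; θ starts at 0°
rotate link 1 by +23°: θ ← 0° +23° = 23°
rotate link 1 by -22°: θ ← 23° -22° = 1°
rotate link 1 by -29°: θ ← 1° -29° = -28°
rotate link 1 by -67°: θ ← -28° -67° = -95°
rotate link 1 by +24°: θ ← -95° +24° = -71°
rotate link 1 by +13°: θ ← -71° +13° = -58°
crank pin P = (r cos θ, r sin θ) = (5.299193, -8.480481)
h = r sin θ − e = -8.480481 − 14 = -22.480481
x = r cos θ + √(L² − h²) = 5.299193 + 113.800826 = 119.100019

119.1000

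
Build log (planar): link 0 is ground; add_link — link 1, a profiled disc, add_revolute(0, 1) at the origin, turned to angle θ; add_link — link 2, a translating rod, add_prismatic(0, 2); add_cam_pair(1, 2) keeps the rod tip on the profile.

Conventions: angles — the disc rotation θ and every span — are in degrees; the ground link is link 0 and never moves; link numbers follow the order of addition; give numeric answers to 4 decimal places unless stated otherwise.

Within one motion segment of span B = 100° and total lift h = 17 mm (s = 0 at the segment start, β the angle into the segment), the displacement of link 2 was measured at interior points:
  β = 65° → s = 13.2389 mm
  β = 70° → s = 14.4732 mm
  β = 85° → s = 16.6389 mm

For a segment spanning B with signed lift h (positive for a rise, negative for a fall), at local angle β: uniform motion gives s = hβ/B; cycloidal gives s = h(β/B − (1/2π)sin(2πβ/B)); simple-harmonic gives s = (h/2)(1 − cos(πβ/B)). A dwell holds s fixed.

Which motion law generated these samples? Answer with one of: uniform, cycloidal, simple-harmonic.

candidates at β/B = r: uniform s = h·r (linear in β); cycloidal s = h·(r − sin(2πr)/(2π)); simple-harmonic s = (h/2)(1 − cos(πr))
β=65°: printed 13.2389 | uniform 11.0500, cycloidal 13.2389, simple-harmonic 12.3589
β=70°: printed 14.4732 | uniform 11.9000, cycloidal 14.4732, simple-harmonic 13.4962
β=85°: printed 16.6389 | uniform 14.4500, cycloidal 16.6389, simple-harmonic 16.0736
only one law matches every sample → cycloidal

cycloidal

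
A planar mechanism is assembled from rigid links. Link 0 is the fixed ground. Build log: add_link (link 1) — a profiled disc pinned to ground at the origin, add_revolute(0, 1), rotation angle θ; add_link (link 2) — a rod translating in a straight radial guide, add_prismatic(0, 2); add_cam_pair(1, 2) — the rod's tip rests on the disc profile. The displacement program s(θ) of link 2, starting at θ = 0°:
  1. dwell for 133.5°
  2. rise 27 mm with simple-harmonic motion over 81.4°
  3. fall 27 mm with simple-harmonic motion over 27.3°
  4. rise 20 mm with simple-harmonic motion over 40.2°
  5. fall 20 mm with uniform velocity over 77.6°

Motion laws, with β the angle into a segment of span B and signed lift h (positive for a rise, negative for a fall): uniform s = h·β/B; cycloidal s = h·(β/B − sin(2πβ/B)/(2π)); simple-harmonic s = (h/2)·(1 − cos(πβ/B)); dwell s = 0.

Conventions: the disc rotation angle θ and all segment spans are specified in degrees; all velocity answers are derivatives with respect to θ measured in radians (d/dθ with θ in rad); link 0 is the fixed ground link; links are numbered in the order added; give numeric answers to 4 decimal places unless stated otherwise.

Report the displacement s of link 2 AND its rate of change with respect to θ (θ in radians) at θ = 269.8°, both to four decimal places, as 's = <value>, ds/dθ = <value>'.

seg 1 [0°–133.5°] dwell: s stays 0.0000
seg 2 [133.5°–214.9°] simple-harmonic, h=27: full span → s += 27 → s = 27.0000
seg 3 [214.9°–242.2°] simple-harmonic, h=-27: full span → s += -27 → s = 0.0000
seg 4 [242.2°–282.4°] simple-harmonic, h=20: θ=269.8° here. β=27.6, B=40.2. 20/2·(1 − cos(π·0.6866)) = 15.5313 → s = 15.5313
velocity in seg [242.2°–282.4°] (simple-harmonic), θ in radians: β = 27.6° = 0.4817 rad, B = 40.2° = 0.7016 rad; ds/dθ = (πh/(2B)) sin(πβ/B) = (π·20/(2·0.7016)) sin(π·0.6866) = 37.302725 mm/rad

s = 15.5313, ds/dθ = 37.3027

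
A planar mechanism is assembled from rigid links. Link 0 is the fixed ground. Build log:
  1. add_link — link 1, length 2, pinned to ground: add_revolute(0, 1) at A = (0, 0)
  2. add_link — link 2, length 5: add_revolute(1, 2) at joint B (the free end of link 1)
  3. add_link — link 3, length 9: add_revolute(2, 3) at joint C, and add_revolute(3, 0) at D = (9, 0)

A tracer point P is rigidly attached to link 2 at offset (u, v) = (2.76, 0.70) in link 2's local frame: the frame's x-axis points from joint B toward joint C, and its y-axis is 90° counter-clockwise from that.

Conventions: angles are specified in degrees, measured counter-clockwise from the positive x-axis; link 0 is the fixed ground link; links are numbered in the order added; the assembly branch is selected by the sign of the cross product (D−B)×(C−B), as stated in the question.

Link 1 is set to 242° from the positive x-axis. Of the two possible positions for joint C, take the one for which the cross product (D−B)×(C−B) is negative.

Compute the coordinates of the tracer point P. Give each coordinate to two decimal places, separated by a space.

A=(0,0), D=(9.00,0)
B = A + 2.00·(cos242°, sin242°) = (-0.9389, -1.7659)
|BD| = 10.0946
circle(B,5.00) ∩ circle(D,9.00): a=2.2735, h=4.4532
  candidates: C₊=(0.5205,3.0164) cross=44.953; C₋=(2.0786,-5.7527) cross=-44.953
  branch - wants cross < 0 → take C=(2.0786,-5.7527) (cross=-44.953)
ex = (C−B)/|BC| = (0.6035,-0.7974); ey = (0.7974,0.6035)
P = B + 2.76·ex + 0.70·ey = (1.2849,-3.5442)

1.28 -3.54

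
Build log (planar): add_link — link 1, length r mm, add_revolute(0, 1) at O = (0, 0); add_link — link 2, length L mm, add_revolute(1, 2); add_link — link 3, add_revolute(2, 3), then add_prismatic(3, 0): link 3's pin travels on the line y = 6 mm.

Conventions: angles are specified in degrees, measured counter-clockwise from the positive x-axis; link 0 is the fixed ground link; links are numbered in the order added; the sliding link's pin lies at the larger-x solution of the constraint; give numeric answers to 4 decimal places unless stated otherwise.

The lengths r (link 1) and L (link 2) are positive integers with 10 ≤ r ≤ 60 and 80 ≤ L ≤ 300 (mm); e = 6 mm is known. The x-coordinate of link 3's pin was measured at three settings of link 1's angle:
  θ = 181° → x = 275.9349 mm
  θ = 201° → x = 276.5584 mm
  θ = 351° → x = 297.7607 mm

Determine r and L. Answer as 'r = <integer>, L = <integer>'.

constraint per measurement: (x − r cos θ)² + (r sin θ − e)² = L²
subtracting the θ₁ and θ₂ equations cancels the r² and L² terms:
r = (x₁² − x₂²) / (2[(x₁cos θ₁ + e sin θ₁) − (x₂cos θ₂ + e sin θ₂)]) = 11.0002 → r = 11
L² = (x₁ − r cos θ₁)² + (r sin θ₁ − e)² = 82369.0160 → L = 287.0000 → L = 287
check at θ₃=351°: x = 297.7607 (printed 297.7607) ✓

r = 11, L = 287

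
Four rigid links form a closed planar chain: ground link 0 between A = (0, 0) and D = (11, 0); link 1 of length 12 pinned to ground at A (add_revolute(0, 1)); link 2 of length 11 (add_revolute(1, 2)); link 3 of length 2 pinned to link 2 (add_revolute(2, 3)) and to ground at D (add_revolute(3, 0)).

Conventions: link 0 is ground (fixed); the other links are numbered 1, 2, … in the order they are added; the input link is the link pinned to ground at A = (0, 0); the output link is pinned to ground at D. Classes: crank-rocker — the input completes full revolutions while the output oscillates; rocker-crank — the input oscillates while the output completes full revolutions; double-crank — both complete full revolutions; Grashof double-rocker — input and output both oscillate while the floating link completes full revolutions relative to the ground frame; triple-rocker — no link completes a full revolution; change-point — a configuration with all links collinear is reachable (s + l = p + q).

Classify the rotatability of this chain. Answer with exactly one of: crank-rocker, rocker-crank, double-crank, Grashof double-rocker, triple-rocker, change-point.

lengths: ground=11, input=12, coupler=11, output=2
sorted: s=2 (shortest), l=12 (longest), p+q=22
s + l = 14 vs p + q = 22
s + l < p + q (Grashof) with shortest = output link → rocker-crank

rocker-crank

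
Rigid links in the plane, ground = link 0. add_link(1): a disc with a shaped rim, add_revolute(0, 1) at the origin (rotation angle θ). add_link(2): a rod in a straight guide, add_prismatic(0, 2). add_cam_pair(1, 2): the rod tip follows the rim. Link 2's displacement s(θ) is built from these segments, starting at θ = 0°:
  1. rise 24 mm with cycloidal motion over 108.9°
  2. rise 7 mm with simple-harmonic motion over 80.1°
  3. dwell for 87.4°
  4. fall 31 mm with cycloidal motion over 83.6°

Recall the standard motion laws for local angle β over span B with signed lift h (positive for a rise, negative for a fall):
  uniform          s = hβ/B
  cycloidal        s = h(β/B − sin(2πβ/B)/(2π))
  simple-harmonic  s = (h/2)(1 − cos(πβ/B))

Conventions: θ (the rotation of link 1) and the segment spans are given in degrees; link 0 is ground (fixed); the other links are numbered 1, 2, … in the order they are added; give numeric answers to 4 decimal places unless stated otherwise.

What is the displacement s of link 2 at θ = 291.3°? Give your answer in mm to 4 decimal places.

segment 1 (0° to 108.9°, cycloidal, h = 24) is passed completely: s = 0.0000 + (24) = 24.0000
segment 2 (108.9° to 189°, simple-harmonic, h = 7) is passed completely: s = 24.0000 + (7) = 31.0000
segment 3 (189° to 276.4°, dwell): s unchanged at 31.0000
θ = 291.3° falls in segment 4 (276.4° to 360°, cycloidal, h = -31): β = 291.3 − 276.4 = 14.9°, B = 83.6°; Δs = -31·(0.1782 − sin(2π·0.1782)/(2π)) = -1.0845; s = 31.0000 − 1.0845 = 29.9155

29.9155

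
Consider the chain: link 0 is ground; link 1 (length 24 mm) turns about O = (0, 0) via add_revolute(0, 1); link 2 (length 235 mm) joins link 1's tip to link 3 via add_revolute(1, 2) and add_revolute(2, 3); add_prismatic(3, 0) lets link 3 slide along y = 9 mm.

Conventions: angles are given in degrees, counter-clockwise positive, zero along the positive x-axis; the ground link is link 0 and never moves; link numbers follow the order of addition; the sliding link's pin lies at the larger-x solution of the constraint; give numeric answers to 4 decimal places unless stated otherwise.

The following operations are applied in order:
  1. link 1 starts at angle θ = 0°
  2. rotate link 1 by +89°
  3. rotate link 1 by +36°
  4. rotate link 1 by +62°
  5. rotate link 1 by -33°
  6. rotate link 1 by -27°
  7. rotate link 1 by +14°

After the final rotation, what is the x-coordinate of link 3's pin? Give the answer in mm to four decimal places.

geometry: r = 24 mm, L = 235 mm, e = 9 mm; θ starts at 0°
rotate link 1 by +89°: θ ← 0° +89° = 89°
rotate link 1 by +36°: θ ← 89° +36° = 125°
rotate link 1 by +62°: θ ← 125° +62° = 187°
rotate link 1 by -33°: θ ← 187° -33° = 154°
rotate link 1 by -27°: θ ← 154° -27° = 127°
rotate link 1 by +14°: θ ← 127° +14° = 141°
crank pin P = (r cos θ, r sin θ) = (-18.651503, 15.103689)
h = r sin θ − e = 15.103689 − 9 = 6.103689
x = r cos θ + √(L² − h²) = -18.651503 + 234.920721 = 216.269218

216.2692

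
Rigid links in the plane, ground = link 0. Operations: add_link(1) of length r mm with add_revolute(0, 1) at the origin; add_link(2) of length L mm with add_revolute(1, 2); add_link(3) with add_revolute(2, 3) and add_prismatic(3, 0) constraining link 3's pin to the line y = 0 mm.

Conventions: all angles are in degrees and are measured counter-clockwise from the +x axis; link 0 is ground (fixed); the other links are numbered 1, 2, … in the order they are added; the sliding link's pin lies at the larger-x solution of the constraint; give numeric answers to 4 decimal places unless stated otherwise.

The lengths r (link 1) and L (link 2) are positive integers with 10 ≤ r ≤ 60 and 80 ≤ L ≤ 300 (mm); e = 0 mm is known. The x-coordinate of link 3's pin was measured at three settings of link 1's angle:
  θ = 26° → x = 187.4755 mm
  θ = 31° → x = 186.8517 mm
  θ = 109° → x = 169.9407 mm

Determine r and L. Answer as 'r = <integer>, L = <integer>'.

constraint per measurement: (x − r cos θ)² + (r sin θ − e)² = L²
subtracting the θ₁ and θ₂ equations cancels the r² and L² terms:
r = (x₁² − x₂²) / (2[(x₁cos θ₁ + e sin θ₁) − (x₂cos θ₂ + e sin θ₂)]) = 14.0013 → r = 14
L² = (x₁ − r cos θ₁)² + (r sin θ₁ − e)² = 30625.0109 → L = 175.0000 → L = 175
check at θ₃=109°: x = 169.9407 (printed 169.9407) ✓

r = 14, L = 175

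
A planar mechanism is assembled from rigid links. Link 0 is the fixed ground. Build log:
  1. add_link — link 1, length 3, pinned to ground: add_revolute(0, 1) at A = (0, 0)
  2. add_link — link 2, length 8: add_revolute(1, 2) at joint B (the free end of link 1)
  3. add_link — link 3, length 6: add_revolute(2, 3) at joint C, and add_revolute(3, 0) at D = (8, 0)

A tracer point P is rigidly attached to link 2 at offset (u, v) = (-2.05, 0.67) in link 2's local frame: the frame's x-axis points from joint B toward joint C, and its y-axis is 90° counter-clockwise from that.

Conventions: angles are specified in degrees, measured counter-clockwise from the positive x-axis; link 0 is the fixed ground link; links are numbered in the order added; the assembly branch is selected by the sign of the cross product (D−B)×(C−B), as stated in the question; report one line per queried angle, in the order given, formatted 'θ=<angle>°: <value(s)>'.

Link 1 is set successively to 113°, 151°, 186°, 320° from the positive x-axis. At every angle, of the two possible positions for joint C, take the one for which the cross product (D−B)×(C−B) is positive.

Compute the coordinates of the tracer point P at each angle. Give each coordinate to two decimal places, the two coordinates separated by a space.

A=(0,0), D=(8.00,0)
θ=113°: B = A + 3.00·(cos113°, sin113°) = (-1.1722, 2.7615)
θ=113°: |BD| = 9.5789
θ=113°: circle(B,8.00) ∩ circle(D,6.00): a=6.2510, h=4.9925
θ=113°:   candidates: C₊=(6.2527,5.7399) cross=47.823; C₋=(3.3741,-3.8211) cross=-47.823
θ=113°:   branch + wants cross > 0 → take C=(6.2527,5.7399) (cross=47.823)
θ=113°: ex = (C−B)/|BC| = (0.9281,0.3723); ey = (-0.3723,0.9281)
θ=113°: P = B + -2.05·ex + 0.67·ey = (-3.3243,2.6201)
θ=151°: B = A + 3.00·(cos151°, sin151°) = (-2.6239, 1.4544)
θ=151°: |BD| = 10.7230
θ=151°: circle(B,8.00) ∩ circle(D,6.00): a=6.6671, h=4.4215
θ=151°:   candidates: C₊=(4.5813,4.9308) cross=47.412; C₋=(3.3819,-3.8305) cross=-47.412
θ=151°:   branch + wants cross > 0 → take C=(4.5813,4.9308) (cross=47.412)
θ=151°: ex = (C−B)/|BC| = (0.9006,0.4345); ey = (-0.4345,0.9006)
θ=151°: P = B + -2.05·ex + 0.67·ey = (-4.7613,1.1670)
θ=186°: B = A + 3.00·(cos186°, sin186°) = (-2.9836, -0.3136)
θ=186°: |BD| = 10.9880
θ=186°: circle(B,8.00) ∩ circle(D,6.00): a=6.7681, h=4.2653
θ=186°:   candidates: C₊=(3.6601,4.1431) cross=46.867; C₋=(3.9035,-4.3839) cross=-46.867
θ=186°:   branch + wants cross > 0 → take C=(3.6601,4.1431) (cross=46.867)
θ=186°: ex = (C−B)/|BC| = (0.8305,0.5571); ey = (-0.5571,0.8305)
θ=186°: P = B + -2.05·ex + 0.67·ey = (-5.0592,-0.8992)
θ=320°: B = A + 3.00·(cos320°, sin320°) = (2.2981, -1.9284)
θ=320°: |BD| = 6.0191
θ=320°: circle(B,8.00) ∩ circle(D,6.00): a=5.3355, h=5.9609
θ=320°:   candidates: C₊=(5.4427,5.4277) cross=35.880; C₋=(9.2621,-5.8658) cross=-35.880
θ=320°:   branch + wants cross > 0 → take C=(5.4427,5.4277) (cross=35.880)
θ=320°: ex = (C−B)/|BC| = (0.3931,0.9195); ey = (-0.9195,0.3931)
θ=320°: P = B + -2.05·ex + 0.67·ey = (0.8763,-3.5500)

θ=113°: -3.32 2.62
θ=151°: -4.76 1.17
θ=186°: -5.06 -0.90
θ=320°: 0.88 -3.55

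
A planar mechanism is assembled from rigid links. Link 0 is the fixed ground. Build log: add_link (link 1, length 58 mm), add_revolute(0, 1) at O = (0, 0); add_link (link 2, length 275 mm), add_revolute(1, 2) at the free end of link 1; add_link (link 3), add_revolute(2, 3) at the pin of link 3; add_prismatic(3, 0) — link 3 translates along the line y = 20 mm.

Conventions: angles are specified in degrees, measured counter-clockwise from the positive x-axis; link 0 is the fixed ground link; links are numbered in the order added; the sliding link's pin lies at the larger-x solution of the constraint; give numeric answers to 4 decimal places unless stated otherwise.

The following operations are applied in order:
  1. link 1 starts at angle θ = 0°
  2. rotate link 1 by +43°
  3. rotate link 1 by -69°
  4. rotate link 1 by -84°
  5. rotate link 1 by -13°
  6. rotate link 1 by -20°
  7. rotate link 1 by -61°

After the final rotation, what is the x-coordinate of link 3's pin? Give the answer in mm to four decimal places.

geometry: r = 58 mm, L = 275 mm, e = 20 mm; θ starts at 0°
rotate link 1 by +43°: θ ← 0° +43° = 43°
rotate link 1 by -69°: θ ← 43° -69° = -26°
rotate link 1 by -84°: θ ← -26° -84° = -110°
rotate link 1 by -13°: θ ← -110° -13° = -123°
rotate link 1 by -20°: θ ← -123° -20° = -143°
rotate link 1 by -61°: θ ← -143° -61° = -204°
crank pin P = (r cos θ, r sin θ) = (-52.985637, 23.590725)
h = r sin θ − e = 23.590725 − 20 = 3.590725
x = r cos θ + √(L² − h²) = -52.985637 + 274.976557 = 221.990920

221.9909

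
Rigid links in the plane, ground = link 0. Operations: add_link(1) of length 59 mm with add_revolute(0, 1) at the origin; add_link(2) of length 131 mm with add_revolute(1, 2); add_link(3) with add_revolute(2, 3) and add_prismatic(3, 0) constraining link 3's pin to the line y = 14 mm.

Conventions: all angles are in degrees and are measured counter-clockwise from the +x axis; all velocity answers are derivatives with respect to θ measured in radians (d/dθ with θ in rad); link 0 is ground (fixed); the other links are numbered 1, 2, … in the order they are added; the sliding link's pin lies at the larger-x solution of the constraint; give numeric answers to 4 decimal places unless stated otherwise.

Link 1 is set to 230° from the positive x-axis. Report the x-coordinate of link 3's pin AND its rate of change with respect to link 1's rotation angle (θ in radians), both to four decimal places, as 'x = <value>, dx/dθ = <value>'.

geometry: r = 59 mm, L = 131 mm, e = 14 mm
crank pin P = (r cos θ, r sin θ) = (-37.924469, -45.196622)
h = r sin θ − e = -45.196622 − 14 = -59.196622
x = r cos θ + √(L² − h²) = -37.924469 + 116.862141 = 78.937672
dx/dθ = −r sin θ − h·r cos θ/√(L² − h²) (θ in radians; h = -59.196622) = 25.985948

x = 78.9377, dx/dθ = 25.9859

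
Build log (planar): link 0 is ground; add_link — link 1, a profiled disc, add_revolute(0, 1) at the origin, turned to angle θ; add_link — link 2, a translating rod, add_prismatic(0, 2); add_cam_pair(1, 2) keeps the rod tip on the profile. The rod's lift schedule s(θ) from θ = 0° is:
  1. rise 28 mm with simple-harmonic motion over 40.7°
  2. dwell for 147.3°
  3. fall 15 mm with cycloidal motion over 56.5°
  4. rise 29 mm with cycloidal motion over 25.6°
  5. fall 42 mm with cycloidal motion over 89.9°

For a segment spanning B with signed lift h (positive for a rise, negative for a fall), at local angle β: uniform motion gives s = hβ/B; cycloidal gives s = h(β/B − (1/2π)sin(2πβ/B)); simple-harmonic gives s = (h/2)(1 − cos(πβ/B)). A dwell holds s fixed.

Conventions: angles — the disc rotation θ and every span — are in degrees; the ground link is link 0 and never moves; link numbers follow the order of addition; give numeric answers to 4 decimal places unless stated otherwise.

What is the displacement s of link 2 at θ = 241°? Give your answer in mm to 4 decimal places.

seg 1 [0°–40.7°] simple-harmonic, h=28: full span → s += 28 → s = 28.0000
seg 2 [40.7°–188°] dwell: s stays 28.0000
seg 3 [188°–244.5°] cycloidal, h=-15: θ=241° here. β=53, B=56.5. -15·(0.9381 − sin(2π·0.9381)/(2π)) = -14.9767 → s = 13.0233

13.0233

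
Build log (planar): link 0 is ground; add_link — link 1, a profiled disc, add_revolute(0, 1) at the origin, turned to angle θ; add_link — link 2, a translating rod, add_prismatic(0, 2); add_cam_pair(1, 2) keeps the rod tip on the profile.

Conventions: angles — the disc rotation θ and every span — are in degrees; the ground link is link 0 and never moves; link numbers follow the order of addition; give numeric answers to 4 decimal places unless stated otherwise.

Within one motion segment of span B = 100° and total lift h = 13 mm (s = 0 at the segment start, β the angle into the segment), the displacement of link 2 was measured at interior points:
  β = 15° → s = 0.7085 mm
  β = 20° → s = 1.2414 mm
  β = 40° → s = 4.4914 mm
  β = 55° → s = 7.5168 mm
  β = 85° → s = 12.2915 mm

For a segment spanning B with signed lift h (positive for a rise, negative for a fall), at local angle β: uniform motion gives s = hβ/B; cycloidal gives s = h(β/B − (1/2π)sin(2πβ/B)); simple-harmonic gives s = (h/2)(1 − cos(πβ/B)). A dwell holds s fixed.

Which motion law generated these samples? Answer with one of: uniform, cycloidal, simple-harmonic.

candidates at β/B = r: uniform s = h·r (linear in β); cycloidal s = h·(r − sin(2πr)/(2π)); simple-harmonic s = (h/2)(1 − cos(πr))
β=15°: printed 0.7085 | uniform 1.9500, cycloidal 0.2761, simple-harmonic 0.7085
β=20°: printed 1.2414 | uniform 2.6000, cycloidal 0.6323, simple-harmonic 1.2414
β=40°: printed 4.4914 | uniform 5.2000, cycloidal 3.9839, simple-harmonic 4.4914
β=55°: printed 7.5168 | uniform 7.1500, cycloidal 7.7894, simple-harmonic 7.5168
β=85°: printed 12.2915 | uniform 11.0500, cycloidal 12.7239, simple-harmonic 12.2915
only one law matches every sample → simple-harmonic

simple-harmonic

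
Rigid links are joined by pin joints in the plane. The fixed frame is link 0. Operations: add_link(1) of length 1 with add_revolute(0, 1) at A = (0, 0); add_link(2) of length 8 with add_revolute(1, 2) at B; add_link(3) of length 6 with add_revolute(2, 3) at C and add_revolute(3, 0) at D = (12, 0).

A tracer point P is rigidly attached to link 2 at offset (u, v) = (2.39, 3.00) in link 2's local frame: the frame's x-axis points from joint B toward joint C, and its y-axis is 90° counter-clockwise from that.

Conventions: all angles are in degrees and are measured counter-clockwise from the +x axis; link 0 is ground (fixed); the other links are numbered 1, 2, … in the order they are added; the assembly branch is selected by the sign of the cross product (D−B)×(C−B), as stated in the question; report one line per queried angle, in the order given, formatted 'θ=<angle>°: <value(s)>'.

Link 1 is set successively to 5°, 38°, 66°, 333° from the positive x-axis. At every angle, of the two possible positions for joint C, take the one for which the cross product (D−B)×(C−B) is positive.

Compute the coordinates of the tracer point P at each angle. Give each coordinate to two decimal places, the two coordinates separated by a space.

A=(0,0), D=(12.00,0)
θ=5°: B = A + 1.00·(cos5°, sin5°) = (0.9962, 0.0872)
θ=5°: |BD| = 11.0042
θ=5°: circle(B,8.00) ∩ circle(D,6.00): a=6.7743, h=4.2554
θ=5°:   candidates: C₊=(7.8040,4.2888) cross=46.827; C₋=(7.7366,-4.2218) cross=-46.827
θ=5°:   branch + wants cross > 0 → take C=(7.8040,4.2888) (cross=46.827)
θ=5°: ex = (C−B)/|BC| = (0.8510,0.5252); ey = (-0.5252,0.8510)
θ=5°: P = B + 2.39·ex + 3.00·ey = (1.4544,3.8953)
θ=38°: B = A + 1.00·(cos38°, sin38°) = (0.7880, 0.6157)
θ=38°: |BD| = 11.2289
θ=38°: circle(B,8.00) ∩ circle(D,6.00): a=6.8612, h=4.1138
θ=38°:   candidates: C₊=(7.8645,4.3471) cross=46.194; C₋=(7.4134,-3.8682) cross=-46.194
θ=38°:   branch + wants cross > 0 → take C=(7.8645,4.3471) (cross=46.194)
θ=38°: ex = (C−B)/|BC| = (0.8846,0.4664); ey = (-0.4664,0.8846)
θ=38°: P = B + 2.39·ex + 3.00·ey = (1.5028,4.3841)
θ=66°: B = A + 1.00·(cos66°, sin66°) = (0.4067, 0.9135)
θ=66°: |BD| = 11.6292
θ=66°: circle(B,8.00) ∩ circle(D,6.00): a=7.0185, h=3.8394
θ=66°:   candidates: C₊=(7.7051,4.1898) cross=44.649; C₋=(7.1019,-3.4654) cross=-44.649
θ=66°:   branch + wants cross > 0 → take C=(7.7051,4.1898) (cross=44.649)
θ=66°: ex = (C−B)/|BC| = (0.9123,0.4095); ey = (-0.4095,0.9123)
θ=66°: P = B + 2.39·ex + 3.00·ey = (1.3586,4.6292)
θ=333°: B = A + 1.00·(cos333°, sin333°) = (0.8910, -0.4540)
θ=333°: |BD| = 11.1183
θ=333°: circle(B,8.00) ∩ circle(D,6.00): a=6.8183, h=4.1846
θ=333°:   candidates: C₊=(7.5328,4.0055) cross=46.525; C₋=(7.8745,-4.3566) cross=-46.525
θ=333°:   branch + wants cross > 0 → take C=(7.5328,4.0055) (cross=46.525)
θ=333°: ex = (C−B)/|BC| = (0.8302,0.5574); ey = (-0.5574,0.8302)
θ=333°: P = B + 2.39·ex + 3.00·ey = (1.2029,3.3689)

θ=5°: 1.45 3.90
θ=38°: 1.50 4.38
θ=66°: 1.36 4.63
θ=333°: 1.20 3.37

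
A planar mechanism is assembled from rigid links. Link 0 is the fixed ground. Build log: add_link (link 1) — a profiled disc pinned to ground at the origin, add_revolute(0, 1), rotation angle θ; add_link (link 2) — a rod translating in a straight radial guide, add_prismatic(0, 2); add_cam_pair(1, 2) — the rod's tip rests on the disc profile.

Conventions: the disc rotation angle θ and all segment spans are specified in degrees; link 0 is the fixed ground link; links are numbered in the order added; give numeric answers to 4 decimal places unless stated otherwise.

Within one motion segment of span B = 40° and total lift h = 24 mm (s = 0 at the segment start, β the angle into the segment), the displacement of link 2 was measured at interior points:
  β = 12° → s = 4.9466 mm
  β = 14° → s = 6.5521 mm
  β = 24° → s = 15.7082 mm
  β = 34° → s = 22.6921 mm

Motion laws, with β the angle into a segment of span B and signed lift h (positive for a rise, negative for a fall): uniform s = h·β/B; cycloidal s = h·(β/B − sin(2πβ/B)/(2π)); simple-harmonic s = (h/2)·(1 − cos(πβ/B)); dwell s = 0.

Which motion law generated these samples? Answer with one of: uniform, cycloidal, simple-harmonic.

candidates at β/B = r: uniform s = h·r (linear in β); cycloidal s = h·(r − sin(2πr)/(2π)); simple-harmonic s = (h/2)(1 − cos(πr))
β=12°: printed 4.9466 | uniform 7.2000, cycloidal 3.5672, simple-harmonic 4.9466
β=14°: printed 6.5521 | uniform 8.4000, cycloidal 5.3098, simple-harmonic 6.5521
β=24°: printed 15.7082 | uniform 14.4000, cycloidal 16.6452, simple-harmonic 15.7082
β=34°: printed 22.6921 | uniform 20.4000, cycloidal 23.4902, simple-harmonic 22.6921
only one law matches every sample → simple-harmonic

simple-harmonic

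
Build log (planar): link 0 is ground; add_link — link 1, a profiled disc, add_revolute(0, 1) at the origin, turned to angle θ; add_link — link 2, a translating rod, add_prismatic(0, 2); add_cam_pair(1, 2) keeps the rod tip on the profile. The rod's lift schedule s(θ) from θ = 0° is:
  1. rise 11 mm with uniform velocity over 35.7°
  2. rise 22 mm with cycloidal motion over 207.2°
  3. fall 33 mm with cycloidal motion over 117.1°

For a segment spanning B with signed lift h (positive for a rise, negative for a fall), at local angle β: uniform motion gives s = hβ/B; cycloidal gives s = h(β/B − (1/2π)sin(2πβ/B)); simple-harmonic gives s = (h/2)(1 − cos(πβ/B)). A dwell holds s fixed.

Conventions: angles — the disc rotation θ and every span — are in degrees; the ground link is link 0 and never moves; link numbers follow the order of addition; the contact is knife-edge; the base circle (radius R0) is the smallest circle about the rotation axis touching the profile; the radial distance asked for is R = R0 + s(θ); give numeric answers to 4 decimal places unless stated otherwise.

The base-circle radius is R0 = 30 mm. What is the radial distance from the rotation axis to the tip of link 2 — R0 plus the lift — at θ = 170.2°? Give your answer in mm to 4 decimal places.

seg 1 [0°–35.7°] uniform, h=11: full span → s += 11 → s = 11.0000
seg 2 [35.7°–242.9°] cycloidal, h=22: θ=170.2° here. β=134.5, B=207.2. 22·(0.6491 − sin(2π·0.6491)/(2π)) = 17.1023 → s = 28.1023
R = R0 + s = 30 + 28.1023 = 58.1023

58.1023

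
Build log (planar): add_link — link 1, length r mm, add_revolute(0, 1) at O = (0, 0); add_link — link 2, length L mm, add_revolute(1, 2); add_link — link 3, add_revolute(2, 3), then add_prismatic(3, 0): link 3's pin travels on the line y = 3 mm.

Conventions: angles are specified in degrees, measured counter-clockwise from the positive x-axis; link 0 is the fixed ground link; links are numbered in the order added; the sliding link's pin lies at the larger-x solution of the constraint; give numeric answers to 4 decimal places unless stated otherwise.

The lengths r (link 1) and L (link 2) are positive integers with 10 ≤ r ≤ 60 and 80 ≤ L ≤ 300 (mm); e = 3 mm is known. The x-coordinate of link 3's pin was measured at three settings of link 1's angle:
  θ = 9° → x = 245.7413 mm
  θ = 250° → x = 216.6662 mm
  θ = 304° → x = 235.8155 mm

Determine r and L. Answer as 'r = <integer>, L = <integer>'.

constraint per measurement: (x − r cos θ)² + (r sin θ − e)² = L²
subtracting the θ₁ and θ₂ equations cancels the r² and L² terms:
r = (x₁² − x₂²) / (2[(x₁cos θ₁ + e sin θ₁) − (x₂cos θ₂ + e sin θ₂)]) = 21.0000 → r = 21
L² = (x₁ − r cos θ₁)² + (r sin θ₁ − e)² = 50625.0115 → L = 225.0000 → L = 225
check at θ₃=304°: x = 235.8155 (printed 235.8155) ✓

r = 21, L = 225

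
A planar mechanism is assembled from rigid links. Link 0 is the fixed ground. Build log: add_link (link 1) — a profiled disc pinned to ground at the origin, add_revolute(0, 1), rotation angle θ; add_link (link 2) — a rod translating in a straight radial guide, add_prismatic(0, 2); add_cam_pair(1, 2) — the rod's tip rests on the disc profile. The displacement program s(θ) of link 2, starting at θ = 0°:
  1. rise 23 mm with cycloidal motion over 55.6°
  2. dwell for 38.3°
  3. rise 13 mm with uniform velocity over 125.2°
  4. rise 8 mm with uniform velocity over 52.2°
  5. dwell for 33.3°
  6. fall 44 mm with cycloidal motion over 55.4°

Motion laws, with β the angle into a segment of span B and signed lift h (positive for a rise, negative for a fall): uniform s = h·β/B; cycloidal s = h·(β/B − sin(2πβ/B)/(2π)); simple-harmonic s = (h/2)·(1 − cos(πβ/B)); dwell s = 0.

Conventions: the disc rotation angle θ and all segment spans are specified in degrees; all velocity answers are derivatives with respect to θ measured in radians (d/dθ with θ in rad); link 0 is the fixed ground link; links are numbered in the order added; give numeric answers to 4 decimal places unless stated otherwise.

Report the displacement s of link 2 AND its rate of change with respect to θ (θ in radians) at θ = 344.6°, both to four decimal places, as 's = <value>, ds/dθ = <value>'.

seg 1 [0°–55.6°] cycloidal, h=23: full span → s += 23 → s = 23.0000
seg 2 [55.6°–93.9°] dwell: s stays 23.0000
seg 3 [93.9°–219.1°] uniform, h=13: full span → s += 13 → s = 36.0000
seg 4 [219.1°–271.3°] uniform, h=8: full span → s += 8 → s = 44.0000
seg 5 [271.3°–304.6°] dwell: s stays 44.0000
seg 6 [304.6°–360°] cycloidal, h=-44: θ=344.6° here. β=40, B=55.4. -44·(0.7220 − sin(2π·0.7220)/(2π)) = -38.6638 → s = 5.3362
velocity in seg [304.6°–360°] (cycloidal), θ in radians: β = 40° = 0.6981 rad, B = 55.4° = 0.9669 rad; ds/dθ = (h/B)(1 − cos(2πβ/B)) = ((-44)/0.9669)(1 − cos(2π·0.7220)) = -53.464118 mm/rad

s = 5.3362, ds/dθ = -53.4641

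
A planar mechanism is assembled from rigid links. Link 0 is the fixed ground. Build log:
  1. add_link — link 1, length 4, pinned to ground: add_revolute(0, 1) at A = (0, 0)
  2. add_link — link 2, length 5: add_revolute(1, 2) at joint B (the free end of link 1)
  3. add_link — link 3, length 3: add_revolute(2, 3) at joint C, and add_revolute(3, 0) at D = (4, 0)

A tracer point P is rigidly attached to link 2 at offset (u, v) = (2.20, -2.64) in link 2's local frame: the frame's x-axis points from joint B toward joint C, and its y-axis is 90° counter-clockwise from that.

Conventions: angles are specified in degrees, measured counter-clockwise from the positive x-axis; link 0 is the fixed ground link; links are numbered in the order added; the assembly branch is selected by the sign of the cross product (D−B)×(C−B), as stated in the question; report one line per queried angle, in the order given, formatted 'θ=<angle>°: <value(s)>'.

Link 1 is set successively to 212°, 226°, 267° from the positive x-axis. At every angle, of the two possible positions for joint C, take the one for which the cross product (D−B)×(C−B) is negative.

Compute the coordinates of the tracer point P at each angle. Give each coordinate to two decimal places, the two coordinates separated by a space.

A=(0,0), D=(4.00,0)
θ=212°: B = A + 4.00·(cos212°, sin212°) = (-3.3922, -2.1197)
θ=212°: |BD| = 7.6901
θ=212°: circle(B,5.00) ∩ circle(D,3.00): a=4.8853, h=1.0646
θ=212°:   candidates: C₊=(1.0105,0.2503) cross=8.187; C₋=(1.5973,-1.7965) cross=-8.187
θ=212°:   branch - wants cross < 0 → take C=(1.5973,-1.7965) (cross=-8.187)
θ=212°: ex = (C−B)/|BC| = (0.9979,0.0646); ey = (-0.0646,0.9979)
θ=212°: P = B + 2.20·ex + -2.64·ey = (-1.0261,-4.6119)
θ=226°: B = A + 4.00·(cos226°, sin226°) = (-2.7786, -2.8774)
θ=226°: |BD| = 7.3640
θ=226°: circle(B,5.00) ∩ circle(D,3.00): a=4.7684, h=1.5042
θ=226°:   candidates: C₊=(1.0230,0.3704) cross=11.077; C₋=(2.1984,-2.3988) cross=-11.077
θ=226°:   branch - wants cross < 0 → take C=(2.1984,-2.3988) (cross=-11.077)
θ=226°: ex = (C−B)/|BC| = (0.9954,0.0957); ey = (-0.0957,0.9954)
θ=226°: P = B + 2.20·ex + -2.64·ey = (-0.3361,-5.2947)
θ=267°: B = A + 4.00·(cos267°, sin267°) = (-0.2093, -3.9945)
θ=267°: |BD| = 5.8030
θ=267°: circle(B,5.00) ∩ circle(D,3.00): a=4.2801, h=2.5847
θ=267°:   candidates: C₊=(1.1161,0.8266) cross=14.999; C₋=(4.6745,-2.9232) cross=-14.999
θ=267°:   branch - wants cross < 0 → take C=(4.6745,-2.9232) (cross=-14.999)
θ=267°: ex = (C−B)/|BC| = (0.9768,0.2143); ey = (-0.2143,0.9768)
θ=267°: P = B + 2.20·ex + -2.64·ey = (2.5052,-6.1018)

θ=212°: -1.03 -4.61
θ=226°: -0.34 -5.29
θ=267°: 2.51 -6.10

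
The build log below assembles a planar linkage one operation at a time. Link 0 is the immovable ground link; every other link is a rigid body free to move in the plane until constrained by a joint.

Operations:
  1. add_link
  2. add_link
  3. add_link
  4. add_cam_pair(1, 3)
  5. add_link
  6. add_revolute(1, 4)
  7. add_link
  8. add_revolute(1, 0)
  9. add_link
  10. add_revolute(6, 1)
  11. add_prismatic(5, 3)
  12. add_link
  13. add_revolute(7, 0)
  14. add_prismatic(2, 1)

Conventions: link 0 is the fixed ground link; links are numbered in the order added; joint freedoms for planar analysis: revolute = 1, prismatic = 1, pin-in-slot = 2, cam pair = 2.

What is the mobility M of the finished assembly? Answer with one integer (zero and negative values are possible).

L=1 J1=0 J2=0
add link → L=2 J1=0 J2=0
add link → L=3 J1=0 J2=0
add link → L=4 J1=0 J2=0
C@1,3 dof=2 J2 → L=4 J1=0 J2=1
add link → L=5 J1=0 J2=1
R@1,4 dof=1 J1 → L=5 J1=1 J2=1
add link → L=6 J1=1 J2=1
R@1,0 dof=1 J1 → L=6 J1=2 J2=1
add link → L=7 J1=2 J2=1
R@6,1 dof=1 J1 → L=7 J1=3 J2=1
P@5,3 dof=1 J1 → L=7 J1=4 J2=1
add link → L=8 J1=4 J2=1
R@7,0 dof=1 J1 → L=8 J1=5 J2=1
P@2,1 dof=1 J1 → L=8 J1=6 J2=1
M=3(L−1)−2J1−J2=3·7−2·6−1=8

M = 8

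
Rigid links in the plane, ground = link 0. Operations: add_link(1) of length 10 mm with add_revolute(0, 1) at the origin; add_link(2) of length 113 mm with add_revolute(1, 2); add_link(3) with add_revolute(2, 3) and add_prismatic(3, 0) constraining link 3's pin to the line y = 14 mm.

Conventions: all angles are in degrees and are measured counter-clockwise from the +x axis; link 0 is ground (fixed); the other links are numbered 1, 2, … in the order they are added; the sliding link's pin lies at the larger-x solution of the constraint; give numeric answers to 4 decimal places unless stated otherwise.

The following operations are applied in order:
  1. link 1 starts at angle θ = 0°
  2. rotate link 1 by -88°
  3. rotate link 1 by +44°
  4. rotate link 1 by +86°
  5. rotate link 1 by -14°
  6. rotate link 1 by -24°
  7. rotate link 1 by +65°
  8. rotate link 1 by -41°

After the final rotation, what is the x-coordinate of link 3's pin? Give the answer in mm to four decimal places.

geometry: r = 10 mm, L = 113 mm, e = 14 mm; θ starts at 0°
rotate link 1 by -88°: θ ← 0° -88° = -88°
rotate link 1 by +44°: θ ← -88° +44° = -44°
rotate link 1 by +86°: θ ← -44° +86° = 42°
rotate link 1 by -14°: θ ← 42° -14° = 28°
rotate link 1 by -24°: θ ← 28° -24° = 4°
rotate link 1 by +65°: θ ← 4° +65° = 69°
rotate link 1 by -41°: θ ← 69° -41° = 28°
crank pin P = (r cos θ, r sin θ) = (8.829476, 4.694716)
h = r sin θ − e = 4.694716 − 14 = -9.305284
x = r cos θ + √(L² − h²) = 8.829476 + 112.616214 = 121.445690

121.4457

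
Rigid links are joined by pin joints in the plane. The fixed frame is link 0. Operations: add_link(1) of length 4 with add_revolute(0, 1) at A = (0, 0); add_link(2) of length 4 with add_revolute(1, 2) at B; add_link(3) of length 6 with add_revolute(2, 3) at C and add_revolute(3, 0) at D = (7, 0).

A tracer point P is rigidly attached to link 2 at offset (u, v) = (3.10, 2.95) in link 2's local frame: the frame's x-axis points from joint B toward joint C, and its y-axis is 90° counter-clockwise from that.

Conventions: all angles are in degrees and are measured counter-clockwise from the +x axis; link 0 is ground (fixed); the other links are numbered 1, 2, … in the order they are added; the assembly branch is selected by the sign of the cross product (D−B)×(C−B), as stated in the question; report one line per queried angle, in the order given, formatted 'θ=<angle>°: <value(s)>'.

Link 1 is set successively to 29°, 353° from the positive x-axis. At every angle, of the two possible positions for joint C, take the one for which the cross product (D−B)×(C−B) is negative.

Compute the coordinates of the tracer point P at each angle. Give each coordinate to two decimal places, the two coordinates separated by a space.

A=(0,0), D=(7.00,0)
θ=29°: B = A + 4.00·(cos29°, sin29°) = (3.4985, 1.9392)
θ=29°: |BD| = 4.0027
θ=29°: circle(B,4.00) ∩ circle(D,6.00): a=-0.4970, h=3.9690
θ=29°:   candidates: C₊=(4.9866,5.6521) cross=15.887; C₋=(1.1408,-1.2920) cross=-15.887
θ=29°:   branch - wants cross < 0 → take C=(1.1408,-1.2920) (cross=-15.887)
θ=29°: ex = (C−B)/|BC| = (-0.5894,-0.8078); ey = (0.8078,-0.5894)
θ=29°: P = B + 3.10·ex + 2.95·ey = (4.0543,-2.3038)
θ=353°: B = A + 4.00·(cos353°, sin353°) = (3.9702, -0.4875)
θ=353°: |BD| = 3.0688
θ=353°: circle(B,4.00) ∩ circle(D,6.00): a=-1.7242, h=3.6093
θ=353°:   candidates: C₊=(1.6945,2.8021) cross=11.076; C₋=(2.8412,-4.3248) cross=-11.076
θ=353°:   branch - wants cross < 0 → take C=(2.8412,-4.3248) (cross=-11.076)
θ=353°: ex = (C−B)/|BC| = (-0.2823,-0.9593); ey = (0.9593,-0.2823)
θ=353°: P = B + 3.10·ex + 2.95·ey = (5.9253,-4.2941)

θ=29°: 4.05 -2.30
θ=353°: 5.93 -4.29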